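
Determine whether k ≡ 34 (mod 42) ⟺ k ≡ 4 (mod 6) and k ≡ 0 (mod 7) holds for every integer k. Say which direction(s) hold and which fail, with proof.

Both directions fail.

(⟹) This fails: k = 34 gives 34 ≡ 34 (mod 42) but 34 ≡ 6 (mod 7), so the conjunction on the right does not hold.

(⟸) This fails: k = 28 satisfies both congruences on the right (28 ≡ 4 mod 6 and 28 ≡ 0 mod 7) yet 28 ≡ 28 (mod 42), not 34.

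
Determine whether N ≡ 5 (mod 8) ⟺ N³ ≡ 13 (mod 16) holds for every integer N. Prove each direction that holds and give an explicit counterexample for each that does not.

(⇐) The residues r modulo 16 with r³ ≡ 13 (mod 16) are exactly {5}, and each is ≡ 5 (mod 8).

(⇒) This fails: take N = 13. Then 13 ≡ 5 (mod 8), but 13³ = 2197 ≡ 5 (mod 16), not 13.

Only the reverse direction holds.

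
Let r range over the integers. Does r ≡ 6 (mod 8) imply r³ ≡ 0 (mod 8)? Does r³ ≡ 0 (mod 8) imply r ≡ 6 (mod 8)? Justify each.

(⇒) holds; (⇐) fails.

(⟹) Suppose r ≡ 6 (mod 8). Write r = 8j + 6. Then (8j + 6)³ = 512j³ + 1152j² + 864j + 216 = 8(64j³ + 144j² + 108j + 27) + 0, so r³ ≡ 0 (mod 8).

(⟸) This fails: take r = 0. Then 0³ = 0 ≡ 0 (mod 8), yet 0 ≡ 0 (mod 8), not 6.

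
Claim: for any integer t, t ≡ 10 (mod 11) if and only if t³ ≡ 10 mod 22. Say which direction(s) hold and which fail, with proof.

Only the converse holds.

(→) This fails: take t = 21. Then 21 ≡ 10 (mod 11), but 21³ = 9261 ≡ 21 (mod 22), not 10.

(←) Conversely, the residues r modulo 22 with r³ ≡ 10 (mod 22) are exactly {10}, and each is ≡ 10 (mod 11).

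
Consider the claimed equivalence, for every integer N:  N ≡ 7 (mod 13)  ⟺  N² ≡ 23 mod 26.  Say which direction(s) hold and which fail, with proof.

(⟹) This fails: take N = 20. Then 20 ≡ 7 (mod 13), but 20² = 400 ≡ 10 (mod 26), not 23.

(⟸) This fails: take N = 19. Then 19² = 361 ≡ 23 (mod 26), yet 19 ≡ 6 (mod 13), not 7.

Neither implication holds.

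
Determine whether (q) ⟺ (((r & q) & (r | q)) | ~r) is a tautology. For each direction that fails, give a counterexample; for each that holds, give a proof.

Only the forward implication holds.

(⇒) Assume the antecedent. If q is true, ((r & q) & (r | q)) | ~r reduces to true regardless of the other variables. If q is false, the antecedent cannot hold. Either way ((r & q) & (r | q)) | ~r holds.

(⇐) This fails. Under q = F, r = F, the left side is false but the right side is true.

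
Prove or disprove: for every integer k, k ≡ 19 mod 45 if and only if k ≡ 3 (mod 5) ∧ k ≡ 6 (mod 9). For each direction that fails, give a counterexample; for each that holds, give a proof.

Neither direction holds.

(⇒) This fails: k = 19 gives 19 ≡ 19 (mod 45) but 19 ≡ 4 (mod 5), so the conjunction on the right does not hold.

(⇐) This fails: k = 33 satisfies both congruences on the right (33 ≡ 3 mod 5 and 33 ≡ 6 mod 9) yet 33 ≡ 33 (mod 45), not 19.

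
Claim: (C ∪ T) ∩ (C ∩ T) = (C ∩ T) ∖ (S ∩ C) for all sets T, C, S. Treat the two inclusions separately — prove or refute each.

(⊆) This inclusion fails. Take T = {1}, C = {1}, S = {1}; then 1 ∈ (C ∪ T) ∩ (C ∩ T) but 1 ∉ (C ∩ T) ∖ (S ∩ C).

(⊇) Let x ∈ (C ∩ T) ∖ (S ∩ C). Then x ∈ T ∩ C and x ∉ S, from which x ∈ (C ∪ T) ∩ (C ∩ T).

The sets are not equal: only the reverse inclusion holds.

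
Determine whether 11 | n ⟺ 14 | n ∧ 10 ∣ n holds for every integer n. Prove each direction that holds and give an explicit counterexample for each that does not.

(⇒) fails and (⇐) fails.

(⇒) This fails: take n = 11. Certainly 11 ∣ 11, but 14 ∤ 11.

(⇐) This fails: take n = 70. Both 14 ∣ 70 and 10 ∣ 70, yet 70 is not a multiple of 11 (since 70 = 6·11 + 4), so 11 ∤ 70.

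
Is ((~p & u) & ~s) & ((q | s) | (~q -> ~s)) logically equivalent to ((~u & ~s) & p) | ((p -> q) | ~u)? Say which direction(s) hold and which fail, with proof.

Only the forward implication holds.

(⇒) Assume the antecedent. If u is true, the antecedent forces (u = T, q = F, s = F, p = F) or (u = T, q = T, s = F, p = F), and the consequent holds there. If u is false, the antecedent cannot hold. Either way the consequent holds.

(⇐) This fails. Under u = F, q = F, s = F, p = F, the left side is false but the right side is true.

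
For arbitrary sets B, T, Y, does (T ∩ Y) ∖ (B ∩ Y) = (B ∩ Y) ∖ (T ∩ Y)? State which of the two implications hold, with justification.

(⊆) fails and (⊇) fails.

(⊆) This inclusion fails. Take B = ∅, T = {1}, Y = {1}; then 1 ∈ (T ∩ Y) ∖ (B ∩ Y) but 1 ∉ (B ∩ Y) ∖ (T ∩ Y).

(⊇) This inclusion fails. Take B = {1}, T = ∅, Y = {1}; then 1 ∈ (B ∩ Y) ∖ (T ∩ Y) but 1 ∉ (T ∩ Y) ∖ (B ∩ Y).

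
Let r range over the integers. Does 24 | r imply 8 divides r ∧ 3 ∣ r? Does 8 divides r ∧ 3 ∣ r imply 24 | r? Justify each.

(→) If 24 ∣ r, write r = 24q. Since 24 = 3·8, r = 8·(3q), so 8 ∣ r; and since 24 = 8·3, r = 3·(8q), so 3 ∣ r.

(←) Suppose 8 ∣ r and 3 ∣ r. Any common multiple of 8 and 3 is a multiple of their lcm; here gcd(8, 3) = 1, so lcm(8, 3) = 8·3 = 24, so 24 ∣ r.

The biconditional holds.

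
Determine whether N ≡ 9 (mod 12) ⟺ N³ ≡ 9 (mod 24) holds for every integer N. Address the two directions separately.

Only the reverse direction holds.

Forward direction. This fails: take N = 21. Then 21 ≡ 9 (mod 12), but 21³ = 9261 ≡ 21 (mod 24), not 9.

Converse. The residues r modulo 24 with r³ ≡ 9 (mod 24) are exactly {9}, and each is ≡ 9 (mod 12).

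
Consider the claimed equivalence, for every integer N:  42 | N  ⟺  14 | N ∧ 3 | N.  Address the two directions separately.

(⇒) If 42 ∣ N, write N = 42q. Since 42 = 3·14, N = 14·(3q), so 14 ∣ N; and since 42 = 14·3, N = 3·(14q), so 3 ∣ N.

(⇐) Suppose 14 ∣ N and 3 ∣ N. Any common multiple of 14 and 3 is a multiple of their lcm; here gcd(14, 3) = 1, so lcm(14, 3) = 14·3 = 42, so 42 ∣ N.

Equivalent; both directions hold.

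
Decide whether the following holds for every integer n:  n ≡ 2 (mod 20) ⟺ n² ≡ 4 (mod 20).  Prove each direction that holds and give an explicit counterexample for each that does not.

(→) Suppose n ≡ 2 (mod 20). Write n = 20j + 2. Then (20j + 2)² = 400j² + 80j + 4 = 20(20j² + 4j) + 4, so n² ≡ 4 (mod 20).

(←) This fails: take n = 8. Then 8² = 64 ≡ 4 (mod 20), yet 8 ≡ 8 (mod 20), not 2.

Only the forward implication holds.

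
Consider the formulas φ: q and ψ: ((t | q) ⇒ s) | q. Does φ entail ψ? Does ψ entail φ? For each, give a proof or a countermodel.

Forward direction. Assume the antecedent. If s is true, ((t | q) ⇒ s) | q reduces to true regardless of the other variables. If s is false, the antecedent forces (s = F, t = F, q = T) or (s = F, t = T, q = T), and ((t | q) ⇒ s) | q holds there. Either way ((t | q) ⇒ s) | q holds.

Converse. This fails. Under s = F, t = F, q = F, the left side is false but the right side is true.

(⇒) holds; (⇐) fails.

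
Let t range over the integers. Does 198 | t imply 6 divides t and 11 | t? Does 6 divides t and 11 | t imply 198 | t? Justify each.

Only the forward implication holds.

(←) This fails: take t = 66. Both 6 ∣ 66 and 11 ∣ 66, yet 66 is not a multiple of 198 (since 66 = 0·198 + 66), so 198 ∤ 66.

(→) If 198 ∣ t, write t = 198q. Since 198 = 33·6, t = 6·(33q), so 6 ∣ t; and since 198 = 18·11, t = 11·(18q), so 11 ∣ t.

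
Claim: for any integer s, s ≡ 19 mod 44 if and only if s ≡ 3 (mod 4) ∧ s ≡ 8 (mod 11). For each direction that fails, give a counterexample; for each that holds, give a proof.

Both directions hold; the statement is true.

(⇐) If s ≡ 3 (mod 4) and s ≡ 8 (mod 11), then by the Chinese remainder theorem s ≡ 19 (mod 44). This is exactly s ≡ 19 (mod 44).

(⇒) Suppose s ≡ 19 (mod 44); write s = 44j + 19. Since 4 ∣ 44, reducing mod 4 gives s ≡ 19 ≡ 3 (mod 4); since 11 ∣ 44, reducing mod 11 gives s ≡ 19 ≡ 8 (mod 11).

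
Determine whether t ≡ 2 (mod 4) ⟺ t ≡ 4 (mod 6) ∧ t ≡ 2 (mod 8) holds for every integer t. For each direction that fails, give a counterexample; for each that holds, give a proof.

Only the converse holds.

[⇒] This fails: t = 2 gives 2 ≡ 2 (mod 4) but 2 ≡ 2 (mod 6), so the conjunction on the right does not hold.

[⇐] Conversely, if t ≡ 4 (mod 6) and t ≡ 2 (mod 8), then by the Chinese remainder theorem t ≡ 10 (mod 24). Since 10 ≡ 2 (mod 4) and 4 ∣ 24, we get t ≡ 2 (mod 4).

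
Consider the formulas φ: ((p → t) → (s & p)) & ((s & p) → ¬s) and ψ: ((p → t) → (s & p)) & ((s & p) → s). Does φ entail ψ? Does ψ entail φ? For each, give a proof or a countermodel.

The forward direction holds; the converse fails.

(⟹) Assume the antecedent. If t is true, the antecedent cannot hold. If t is false, the antecedent forces (t = F, s = F, p = T), and the consequent holds there. Either way the consequent holds.

(⟸) This fails. Under t = F, s = T, p = T, the left side is false but the right side is true.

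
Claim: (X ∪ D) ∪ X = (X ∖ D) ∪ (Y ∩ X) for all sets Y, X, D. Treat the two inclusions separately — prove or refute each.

(⊆) This inclusion fails. Take Y = ∅, X = ∅, D = {1}; then 1 ∈ (X ∪ D) ∪ X but 1 ∉ (X ∖ D) ∪ (Y ∩ X).

(⊇) Let x ∈ (X ∖ D) ∪ (Y ∩ X). Then either x ∈ X and x ∉ Y, D; or x ∈ Y ∩ X and x ∉ D; or x ∈ Y ∩ X ∩ D. In each case x ∈ (X ∪ D) ∪ X, so (X ∖ D) ∪ (Y ∩ X) ⊆ (X ∪ D) ∪ X.

(⊆) fails; (⊇) holds.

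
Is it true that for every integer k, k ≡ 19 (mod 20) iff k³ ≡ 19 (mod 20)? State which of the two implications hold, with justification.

Forward direction. Suppose k ≡ 19 (mod 20). Write k = 20j + 19. Then (20j + 19)³ = 8000j³ + 22800j² + 21660j + 6859 = 20(400j³ + 1140j² + 1083j + 342) + 19, so k³ ≡ 19 (mod 20).

Converse. Suppose k³ ≡ 19 (mod 20). The only residue r in {0, …, 19} with r³ ≡ 19 (mod 20) is r = 19, so k ≡ 19 (mod 20).

Both implications hold.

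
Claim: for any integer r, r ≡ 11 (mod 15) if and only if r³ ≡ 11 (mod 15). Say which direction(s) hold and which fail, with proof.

The biconditional holds.

Forward direction. Suppose r ≡ 11 (mod 15). Write r = 15j + 11. Then (15j + 11)³ = 3375j³ + 7425j² + 5445j + 1331 = 15(225j³ + 495j² + 363j + 88) + 11, so r³ ≡ 11 (mod 15).

Converse. Suppose r³ ≡ 11 (mod 15). The only residue r in {0, …, 14} with r³ ≡ 11 (mod 15) is r = 11, so r ≡ 11 (mod 15).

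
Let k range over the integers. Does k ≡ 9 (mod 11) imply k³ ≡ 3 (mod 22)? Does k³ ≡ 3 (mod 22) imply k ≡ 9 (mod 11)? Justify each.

The forward direction fails; the converse holds.

[⇒] This fails: take k = 20. Then 20 ≡ 9 (mod 11), but 20³ = 8000 ≡ 14 (mod 22), not 3.

[⇐] Conversely, the residues r modulo 22 with r³ ≡ 3 (mod 22) are exactly {9}, and each is ≡ 9 (mod 11).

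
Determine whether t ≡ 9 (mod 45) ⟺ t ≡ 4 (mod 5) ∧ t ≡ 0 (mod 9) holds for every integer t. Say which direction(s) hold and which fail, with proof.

Forward direction. Suppose t ≡ 9 (mod 45); write t = 45j + 9. Since 5 ∣ 45, reducing mod 5 gives t ≡ 9 ≡ 4 (mod 5); since 9 ∣ 45, reducing mod 9 gives t ≡ 9 ≡ 0 (mod 9).

Converse. If t ≡ 4 (mod 5) and t ≡ 0 (mod 9), then by the Chinese remainder theorem t ≡ 9 (mod 45). This is exactly t ≡ 9 (mod 45).

Both directions hold; the statement is true.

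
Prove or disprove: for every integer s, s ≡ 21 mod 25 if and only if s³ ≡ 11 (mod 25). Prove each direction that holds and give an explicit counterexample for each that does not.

Equivalent; both directions hold.

(⇒) Suppose s ≡ 21 mod 25. Write s = 25j + 21. Then (25j + 21)³ = 15625j³ + 39375j² + 33075j + 9261 = 25(625j³ + 1575j² + 1323j + 370) + 11, so s³ ≡ 11 (mod 25).

(⇐) Conversely, suppose s³ ≡ 11 (mod 25). The only residue r in {0, …, 24} with r³ ≡ 11 (mod 25) is r = 21, so s ≡ 21 (mod 25).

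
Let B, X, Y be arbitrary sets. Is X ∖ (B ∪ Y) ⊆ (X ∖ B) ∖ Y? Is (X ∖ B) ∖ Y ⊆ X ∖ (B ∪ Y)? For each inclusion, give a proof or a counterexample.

Both inclusions hold; the sets are equal.

(⟸) Let x ∈ (X ∖ B) ∖ Y. Then x ∈ X and x ∉ B, Y, from which x ∈ X ∖ (B ∪ Y).

(⟹) Let x ∈ X ∖ (B ∪ Y). Then x ∈ X and x ∉ B, Y, from which x ∈ (X ∖ B) ∖ Y.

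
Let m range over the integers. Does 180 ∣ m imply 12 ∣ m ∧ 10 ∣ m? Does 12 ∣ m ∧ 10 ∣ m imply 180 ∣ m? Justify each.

[⇒] If 180 ∣ m, write m = 180q. Since 180 = 15·12, m = 12·(15q), so 12 ∣ m; and since 180 = 18·10, m = 10·(18q), so 10 ∣ m.

[⇐] This fails: take m = 60. Both 12 ∣ 60 and 10 ∣ 60, yet 60 is not a multiple of 180 (since 60 = 0·180 + 60), so 180 ∤ 60.

Only the forward direction holds.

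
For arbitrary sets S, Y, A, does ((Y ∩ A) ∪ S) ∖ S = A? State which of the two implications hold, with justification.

Only the forward inclusion holds.

(⊆) Let x ∈ ((Y ∩ A) ∪ S) ∖ S. Then x ∈ Y ∩ A and x ∉ S, from which x ∈ A.

(⊇) This inclusion fails. Take S = ∅, Y = ∅, A = {1}; then 1 ∈ A but 1 ∉ ((Y ∩ A) ∪ S) ∖ S.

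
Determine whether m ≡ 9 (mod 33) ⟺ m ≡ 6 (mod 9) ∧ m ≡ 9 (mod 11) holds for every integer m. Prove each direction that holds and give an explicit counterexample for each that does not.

Not equivalent: only (⇐) holds.

(⇒) This fails: m = 9 gives 9 ≡ 9 (mod 33) but 9 ≡ 0 (mod 9), so the conjunction on the right does not hold.

(⇐) Conversely, if m ≡ 6 (mod 9) and m ≡ 9 (mod 11), then by the Chinese remainder theorem m ≡ 42 (mod 99). Since 42 ≡ 9 (mod 33) and 33 ∣ 99, we get m ≡ 9 (mod 33).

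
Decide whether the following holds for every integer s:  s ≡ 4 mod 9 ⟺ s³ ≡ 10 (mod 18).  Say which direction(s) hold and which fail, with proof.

(⟹) This fails: take s = 13. Then 13 ≡ 4 (mod 9), but 13³ = 2197 ≡ 1 (mod 18), not 10.

(⟸) This fails: take s = 10. Then 10³ = 1000 ≡ 10 (mod 18), yet 10 ≡ 1 (mod 9), not 4.

(⇒) fails and (⇐) fails.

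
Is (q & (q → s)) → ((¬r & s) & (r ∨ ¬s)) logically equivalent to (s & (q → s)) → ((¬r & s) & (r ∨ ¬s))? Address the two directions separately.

Forward direction. This fails. Under r = F, s = T, q = F, the left side is true but the right side is false.

Converse. Assume the antecedent. If r is true, the antecedent forces (r = T, s = F, q = F) or (r = T, s = F, q = T), and the consequent holds there. If r is false, the antecedent forces (r = F, s = F, q = F) or (r = F, s = F, q = T), and the consequent holds there. Either way the consequent holds.

Only the converse holds.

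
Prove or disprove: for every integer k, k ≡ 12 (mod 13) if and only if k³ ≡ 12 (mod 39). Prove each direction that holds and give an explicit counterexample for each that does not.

Neither direction holds.

(⇒) This fails: take k = 25. Then 25 ≡ 12 (mod 13), but 25³ = 15625 ≡ 25 (mod 39), not 12.

(⇐) This fails: take k = 30. Then 30³ = 27000 ≡ 12 (mod 39), yet 30 ≡ 4 (mod 13), not 12.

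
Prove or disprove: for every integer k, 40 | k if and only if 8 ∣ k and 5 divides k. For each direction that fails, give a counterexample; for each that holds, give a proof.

(⇒) If 40 ∣ k, write k = 40q. Since 40 = 5·8, k = 8·(5q), so 8 ∣ k; and since 40 = 8·5, k = 5·(8q), so 5 ∣ k.

(⇐) Suppose 8 ∣ k and 5 ∣ k. Any common multiple of 8 and 5 is a multiple of their lcm; here gcd(8, 5) = 1, so lcm(8, 5) = 8·5 = 40, so 40 ∣ k.

Both implications hold.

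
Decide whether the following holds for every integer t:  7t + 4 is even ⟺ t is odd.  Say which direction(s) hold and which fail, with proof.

Neither direction holds.

(→) This fails: t = 6 gives 7t + 4 = 46, which is even, but 6 is even, not odd.

(←) This also fails: t = 5 is odd, but 7t + 4 = 39 is odd, not even.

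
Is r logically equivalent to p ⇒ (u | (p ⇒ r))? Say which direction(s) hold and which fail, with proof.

(⇒) Assume the antecedent. If u is true, p ⇒ (u | (p ⇒ r)) reduces to true regardless of the other variables. If u is false, the antecedent forces (u = F, r = T, p = F) or (u = F, r = T, p = T), and p ⇒ (u | (p ⇒ r)) holds there. Either way p ⇒ (u | (p ⇒ r)) holds.

(⇐) This fails. Under u = F, r = F, p = F, the left side is false but the right side is true.

Not equivalent: only (⇒) holds.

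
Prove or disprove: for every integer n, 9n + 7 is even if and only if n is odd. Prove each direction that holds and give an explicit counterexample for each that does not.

The biconditional holds.

(←) Suppose n is odd; write n = 2j + 1. Then 9n + 7 = 9·(2j + 1) + 7 = 2·9j + 16, which is even.

(→) Suppose 9n + 7 is even. Since 9 is odd, 9n and n have the same parity, so 9n + 7 ≡ n + 7 (mod 2). As 7 is odd, 9n + 7 is even exactly when n is odd. Thus n is odd.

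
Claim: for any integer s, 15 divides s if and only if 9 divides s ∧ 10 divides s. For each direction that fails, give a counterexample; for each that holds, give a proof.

Not equivalent: only (⇐) holds.

[⇒] This fails: take s = 15. Certainly 15 ∣ 15, but 9 ∤ 15.

[⇐] Suppose 9 ∣ s and 10 ∣ s. Any common multiple of 9 and 10 is a multiple of their lcm; here gcd(9, 10) = 1, so lcm(9, 10) = 9·10 = 90, so 90 ∣ s. Since 15 ∣ 90, it follows that 15 ∣ s.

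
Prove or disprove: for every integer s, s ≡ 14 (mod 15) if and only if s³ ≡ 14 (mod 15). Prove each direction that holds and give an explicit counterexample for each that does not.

(⇒) Suppose s ≡ 14 (mod 15). Write s = 15j + 14. Then (15j + 14)³ = 3375j³ + 9450j² + 8820j + 2744 = 15(225j³ + 630j² + 588j + 182) + 14, so s³ ≡ 14 (mod 15).

(⇐) Conversely, suppose s³ ≡ 14 (mod 15). The only residue r in {0, …, 14} with r³ ≡ 14 (mod 15) is r = 14, so s ≡ 14 (mod 15).

Equivalent; both directions hold.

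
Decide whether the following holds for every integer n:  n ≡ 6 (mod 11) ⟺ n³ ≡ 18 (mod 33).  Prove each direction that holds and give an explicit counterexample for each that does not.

Only the converse holds.

(⇒) This fails: take n = 17. Then 17 ≡ 6 (mod 11), but 17³ = 4913 ≡ 29 (mod 33), not 18.

(⇐) Conversely, the residues r modulo 33 with r³ ≡ 18 (mod 33) are exactly {6}, and each is ≡ 6 (mod 11).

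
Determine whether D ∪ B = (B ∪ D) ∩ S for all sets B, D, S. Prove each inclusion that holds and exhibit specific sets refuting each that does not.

Only the reverse inclusion holds.

Forward inclusion. This inclusion fails. Take B = {1}, D = ∅, S = ∅; then 1 ∈ D ∪ B but 1 ∉ (B ∪ D) ∩ S.

Reverse inclusion. Let x ∈ (B ∪ D) ∩ S. Then either x ∈ B ∩ S and x ∉ D; or x ∈ D ∩ S and x ∉ B; or x ∈ B ∩ D ∩ S. In each case x ∈ D ∪ B, so (B ∪ D) ∩ S ⊆ D ∪ B.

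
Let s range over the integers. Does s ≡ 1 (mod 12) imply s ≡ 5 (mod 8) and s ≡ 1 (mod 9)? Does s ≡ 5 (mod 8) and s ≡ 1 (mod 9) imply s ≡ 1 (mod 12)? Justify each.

(⟹) This fails: s = 1 gives 1 ≡ 1 (mod 12) but 1 ≡ 1 (mod 8), so the conjunction on the right does not hold.

(⟸) Conversely, if s ≡ 5 (mod 8) and s ≡ 1 (mod 9), then by the Chinese remainder theorem s ≡ 37 (mod 72). Since 37 ≡ 1 (mod 12) and 12 ∣ 72, we get s ≡ 1 (mod 12).

Only the converse holds.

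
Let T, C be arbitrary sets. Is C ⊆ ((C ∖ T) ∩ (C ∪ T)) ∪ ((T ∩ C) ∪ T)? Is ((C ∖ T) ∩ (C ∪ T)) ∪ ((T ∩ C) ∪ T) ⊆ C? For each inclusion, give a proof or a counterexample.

Only the forward inclusion holds.

(⊆) Let x ∈ C. Then either x ∈ C and x ∉ T; or x ∈ T ∩ C. In each case x ∈ ((C ∖ T) ∩ (C ∪ T)) ∪ ((T ∩ C) ∪ T), so C ⊆ ((C ∖ T) ∩ (C ∪ T)) ∪ ((T ∩ C) ∪ T).

(⊇) This inclusion fails. Take T = {1}, C = ∅; then 1 ∈ ((C ∖ T) ∩ (C ∪ T)) ∪ ((T ∩ C) ∪ T) but 1 ∉ C.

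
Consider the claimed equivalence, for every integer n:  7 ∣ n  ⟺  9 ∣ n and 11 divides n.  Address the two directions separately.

Forward direction. This fails: take n = 7. Certainly 7 ∣ 7, but 9 ∤ 7.

Converse. This fails: take n = 99. Both 9 ∣ 99 and 11 ∣ 99, yet 99 is not a multiple of 7 (since 99 = 14·7 + 1), so 7 ∤ 99.

(⇒) fails and (⇐) fails.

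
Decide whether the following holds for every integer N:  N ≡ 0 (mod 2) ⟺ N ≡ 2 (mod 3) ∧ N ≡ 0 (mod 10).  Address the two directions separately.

(←) If N ≡ 2 (mod 3) and N ≡ 0 (mod 10), then by the Chinese remainder theorem N ≡ 20 (mod 30). Since 20 ≡ 0 (mod 2) and 2 ∣ 30, we get N ≡ 0 (mod 2).

(→) This fails: N = 0 gives 0 ≡ 0 (mod 2) but 0 ≡ 0 (mod 3), so the conjunction on the right does not hold.

The forward direction fails; the converse holds.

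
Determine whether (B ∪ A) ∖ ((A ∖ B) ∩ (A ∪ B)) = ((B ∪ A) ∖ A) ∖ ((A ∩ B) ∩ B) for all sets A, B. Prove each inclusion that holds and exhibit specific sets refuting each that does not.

(⊆) fails; (⊇) holds.

Reverse inclusion. Let x ∈ ((B ∪ A) ∖ A) ∖ ((A ∩ B) ∩ B). Then x ∈ B and x ∉ A, from which x ∈ (B ∪ A) ∖ ((A ∖ B) ∩ (A ∪ B)).

Forward inclusion. This inclusion fails. Take A = {1}, B = {1}; then 1 ∈ (B ∪ A) ∖ ((A ∖ B) ∩ (A ∪ B)) but 1 ∉ ((B ∪ A) ∖ A) ∖ ((A ∩ B) ∩ B).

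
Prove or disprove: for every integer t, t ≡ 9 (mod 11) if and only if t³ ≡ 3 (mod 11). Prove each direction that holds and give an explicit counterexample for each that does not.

Equivalent; both directions hold.

(⇒) Suppose t ≡ 9 (mod 11). Write t = 11j + 9. Then (11j + 9)³ = 1331j³ + 3267j² + 2673j + 729 = 11(121j³ + 297j² + 243j + 66) + 3, so t³ ≡ 3 (mod 11).

(⇐) For the converse, argue contrapositively. If t ≢ 9 (mod 11), then t is congruent to one of 0, 1, 2, 3, 4, 5, 6, 7, 8, 10 modulo 11, and these give t³ ≡ 0, 1, 8, 5, 9, 4, 7, 2, 6, 10 respectively — never 3.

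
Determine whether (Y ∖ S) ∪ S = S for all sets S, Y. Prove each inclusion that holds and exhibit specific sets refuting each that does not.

The sets are not equal: only the reverse inclusion holds.

(⟹) This inclusion fails. Take S = ∅, Y = {1}; then 1 ∈ (Y ∖ S) ∪ S but 1 ∉ S.

(⟸) Let x ∈ S. Then either x ∈ S and x ∉ Y; or x ∈ S ∩ Y. In each case x ∈ (Y ∖ S) ∪ S, so S ⊆ (Y ∖ S) ∪ S.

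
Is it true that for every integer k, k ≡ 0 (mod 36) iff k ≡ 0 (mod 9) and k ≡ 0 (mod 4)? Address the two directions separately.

Both directions hold.

Forward direction. Suppose k ≡ 0 (mod 36); write k = 36j + 0. Since 9 ∣ 36, reducing mod 9 gives k ≡ 0 (mod 9); since 4 ∣ 36, reducing mod 4 gives k ≡ 0 (mod 4).

Converse. If k ≡ 0 (mod 9) and k ≡ 0 (mod 4), then by the Chinese remainder theorem k ≡ 0 (mod 36). This is exactly k ≡ 0 (mod 36).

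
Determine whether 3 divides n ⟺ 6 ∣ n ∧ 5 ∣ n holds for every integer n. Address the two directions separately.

Only the converse holds.

(⇒) This fails: take n = 3. Certainly 3 ∣ 3, but 6 ∤ 3.

(⇐) Suppose 6 ∣ n and 5 ∣ n. Any common multiple of 6 and 5 is a multiple of their lcm; here gcd(6, 5) = 1, so lcm(6, 5) = 6·5 = 30, so 30 ∣ n. Since 3 ∣ 30, it follows that 3 ∣ n.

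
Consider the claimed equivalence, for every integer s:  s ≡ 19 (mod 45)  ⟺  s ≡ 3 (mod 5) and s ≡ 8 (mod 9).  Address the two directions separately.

Neither direction holds.

(→) This fails: s = 19 gives 19 ≡ 19 (mod 45) but 19 ≡ 4 (mod 5), so the conjunction on the right does not hold.

(←) This fails: s = 8 satisfies both congruences on the right (8 ≡ 3 mod 5 and 8 ≡ 8 mod 9) yet 8 ≡ 8 (mod 45), not 19.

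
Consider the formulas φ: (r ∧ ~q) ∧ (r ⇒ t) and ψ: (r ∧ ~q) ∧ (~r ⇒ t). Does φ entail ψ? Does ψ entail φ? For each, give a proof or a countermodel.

[⇒] Assume the antecedent. If r is true, the antecedent forces (r = T, t = T, q = F), and (r ∧ ~q) ∧ (~r ⇒ t) holds there. If r is false, the antecedent cannot hold. Either way (r ∧ ~q) ∧ (~r ⇒ t) holds.

[⇐] This fails. Under r = T, t = F, q = F, the left side is false but the right side is true.

The forward direction holds; the converse fails.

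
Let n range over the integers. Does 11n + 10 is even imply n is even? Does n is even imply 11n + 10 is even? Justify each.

(⟸) Suppose n is even; write n = 2j. Then 11n + 10 = 11·(2j) + 10 = 2·11j + 10, which is even.

(⟹) Suppose 11n + 10 is even. Since 11 is odd, 11n and n have the same parity, so 11n + 10 ≡ n + 10 (mod 2). As 10 is even, 11n + 10 is even exactly when n is even. Thus n is even.

The biconditional holds.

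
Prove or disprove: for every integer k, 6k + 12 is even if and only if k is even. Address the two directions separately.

[⇒] This fails: take k = 5. Then 6k + 12 = 42, which is even, yet k = 5 is odd, not even.

[⇐] Suppose k is even. Since 6 is even, 6k is even for every k, so 6k + 12 has the same parity as 12, which is even. Hence 6k + 12 is even.

The forward direction fails; the converse holds.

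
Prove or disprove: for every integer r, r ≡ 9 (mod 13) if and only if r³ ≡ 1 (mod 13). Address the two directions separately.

[⇒] Suppose r ≡ 9 (mod 13). Write r = 13j + 9. Then (13j + 9)³ = 2197j³ + 4563j² + 3159j + 729 = 13(169j³ + 351j² + 243j + 56) + 1, so r³ ≡ 1 (mod 13).

[⇐] This fails: take r = 1. Then 1³ = 1 ≡ 1 (mod 13), yet 1 ≡ 1 (mod 13), not 9.

The forward direction holds; the converse fails.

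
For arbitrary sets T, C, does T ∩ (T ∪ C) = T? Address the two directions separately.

The two sets are equal.

(⊆) Let x ∈ T ∩ (T ∪ C). Then either x ∈ T and x ∉ C; or x ∈ T ∩ C. In each case x ∈ T, so T ∩ (T ∪ C) ⊆ T.

(⊇) Let x ∈ T. Then either x ∈ T and x ∉ C; or x ∈ T ∩ C. In each case x ∈ T ∩ (T ∪ C), so T ⊆ T ∩ (T ∪ C).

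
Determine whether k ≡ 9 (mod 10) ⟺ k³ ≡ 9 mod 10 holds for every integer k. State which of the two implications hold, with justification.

(⟹) Suppose k ≡ 9 (mod 10). Write k = 10j + 9. Then (10j + 9)³ = 1000j³ + 2700j² + 2430j + 729 = 10(100j³ + 270j² + 243j + 72) + 9, so k³ ≡ 9 (mod 10).

(⟸) Conversely, suppose k³ ≡ 9 (mod 10). The only residue r in {0, …, 9} with r³ ≡ 9 (mod 10) is r = 9, so k ≡ 9 (mod 10).

Both directions hold; the statement is true.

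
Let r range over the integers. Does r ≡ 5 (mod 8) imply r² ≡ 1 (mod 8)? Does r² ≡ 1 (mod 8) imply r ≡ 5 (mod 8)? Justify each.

(⇒) holds; (⇐) fails.

(⇒) Suppose r ≡ 5 (mod 8). Write r = 8j + 5. Then (8j + 5)² = 64j² + 80j + 25 = 8(8j² + 10j + 3) + 1, so r² ≡ 1 (mod 8).

(⇐) This fails: take r = 1. Then 1² = 1 ≡ 1 (mod 8), yet 1 ≡ 1 (mod 8), not 5.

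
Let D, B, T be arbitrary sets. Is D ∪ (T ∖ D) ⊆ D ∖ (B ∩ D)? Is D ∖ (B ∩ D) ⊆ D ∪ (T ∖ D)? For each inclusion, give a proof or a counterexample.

Forward inclusion. This inclusion fails. Take D = {1}, B = {1}, T = ∅; then 1 ∈ D ∪ (T ∖ D) but 1 ∉ D ∖ (B ∩ D).

Reverse inclusion. Let x ∈ D ∖ (B ∩ D). Then either x ∈ D and x ∉ B, T; or x ∈ D ∩ T and x ∉ B. In each case x ∈ D ∪ (T ∖ D), so D ∖ (B ∩ D) ⊆ D ∪ (T ∖ D).

The sets are not equal: only the reverse inclusion holds.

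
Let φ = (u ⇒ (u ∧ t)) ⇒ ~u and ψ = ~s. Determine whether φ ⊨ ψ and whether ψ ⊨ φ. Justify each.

Neither implication holds.

(→) This fails. Under s = T, u = F, t = F, the left side is true but the right side is false.

(←) This fails. Under s = F, u = T, t = T, the left side is false but the right side is true.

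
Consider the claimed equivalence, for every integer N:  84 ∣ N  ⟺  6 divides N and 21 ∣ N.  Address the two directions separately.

Forward direction. If 84 ∣ N, write N = 84q. Since 84 = 14·6, N = 6·(14q), so 6 ∣ N; and since 84 = 4·21, N = 21·(4q), so 21 ∣ N.

Converse. This fails: take N = 42. Both 6 ∣ 42 and 21 ∣ 42, yet 42 is not a multiple of 84 (since 42 = 0·84 + 42), so 84 ∤ 42.

Not equivalent: only (⇒) holds.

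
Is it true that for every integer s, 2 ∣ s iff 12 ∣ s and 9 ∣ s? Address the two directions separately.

Not equivalent: only (⇐) holds.

[⇐] Suppose 12 ∣ s and 9 ∣ s. Any common multiple of 12 and 9 is a multiple of their lcm; here lcm(12, 9) = 12·9/gcd(12, 9) = 108/3 = 36, so 36 ∣ s. Since 2 ∣ 36, it follows that 2 ∣ s.

[⇒] This fails: take s = 2. Certainly 2 ∣ 2, but 12 ∤ 2.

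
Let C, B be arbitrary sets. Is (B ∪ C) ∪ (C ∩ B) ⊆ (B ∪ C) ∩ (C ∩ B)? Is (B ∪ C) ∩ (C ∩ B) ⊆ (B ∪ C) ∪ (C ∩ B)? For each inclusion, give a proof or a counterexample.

Forward inclusion. This inclusion fails. Take C = {1}, B = ∅; then 1 ∈ (B ∪ C) ∪ (C ∩ B) but 1 ∉ (B ∪ C) ∩ (C ∩ B).

Reverse inclusion. Let x ∈ (B ∪ C) ∩ (C ∩ B). Then x ∈ C ∩ B, from which x ∈ (B ∪ C) ∪ (C ∩ B).

(⊆) fails; (⊇) holds.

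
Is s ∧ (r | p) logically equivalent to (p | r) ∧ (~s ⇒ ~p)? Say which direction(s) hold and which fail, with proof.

The forward direction holds; the converse fails.

(→) Assume the antecedent. If p is true, the antecedent forces (s = T, p = T, r = F) or (s = T, p = T, r = T), and (p | r) ∧ (~s ⇒ ~p) holds there. If p is false, the antecedent forces (s = T, p = F, r = T), and (p | r) ∧ (~s ⇒ ~p) holds there. Either way (p | r) ∧ (~s ⇒ ~p) holds.

(←) This fails. Under s = F, p = F, r = T, the left side is false but the right side is true.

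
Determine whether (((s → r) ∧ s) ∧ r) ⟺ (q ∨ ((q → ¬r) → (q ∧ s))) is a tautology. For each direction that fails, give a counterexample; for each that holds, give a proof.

Neither direction holds.

(⇒) This fails. Under s = T, q = F, r = T, the left side is true but the right side is false.

(⇐) This fails. Under s = F, q = T, r = F, the left side is false but the right side is true.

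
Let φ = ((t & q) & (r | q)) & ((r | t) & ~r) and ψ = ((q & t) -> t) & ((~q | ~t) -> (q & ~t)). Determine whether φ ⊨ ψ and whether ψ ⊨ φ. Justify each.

The forward direction holds; the converse fails.

Forward direction. Assume the antecedent. If t is true, the antecedent forces (t = T, q = T, r = F), and the consequent holds there. If t is false, the antecedent cannot hold. Either way the consequent holds.

Converse. This fails. Under t = F, q = T, r = F, the left side is false but the right side is true.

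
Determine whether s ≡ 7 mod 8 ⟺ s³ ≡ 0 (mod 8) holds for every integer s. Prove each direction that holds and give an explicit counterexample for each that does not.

(→) This fails: take s = 7. Then 7 ≡ 7 (mod 8), but 7³ = 343 ≡ 7 (mod 8), not 0.

(←) This fails: take s = 0. Then 0³ = 0 ≡ 0 (mod 8), yet 0 ≡ 0 (mod 8), not 7.

(⇒) fails and (⇐) fails.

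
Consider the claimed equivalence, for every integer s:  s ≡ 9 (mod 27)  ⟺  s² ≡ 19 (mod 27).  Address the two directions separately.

Both directions fail.

[⇒] This fails: take s = 9. Then 9 ≡ 9 (mod 27), but 9² = 81 ≡ 0 (mod 27), not 19.

[⇐] This fails: take s = 10. Then 10² = 100 ≡ 19 (mod 27), yet 10 ≡ 10 (mod 27), not 9.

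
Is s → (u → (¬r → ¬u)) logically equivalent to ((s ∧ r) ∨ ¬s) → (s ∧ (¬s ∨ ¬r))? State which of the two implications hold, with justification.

Forward direction. This fails. Under r = F, u = F, s = F, the left side is true but the right side is false.

Converse. This fails. Under r = F, u = T, s = T, the left side is false but the right side is true.

Both directions fail.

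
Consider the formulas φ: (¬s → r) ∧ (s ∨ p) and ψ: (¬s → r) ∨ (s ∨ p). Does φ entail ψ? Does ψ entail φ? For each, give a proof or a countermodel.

[⇒] Assume the antecedent. If s is true, (¬s → r) ∨ (s ∨ p) reduces to true regardless of the other variables. If s is false, the antecedent forces (s = F, r = T, p = T), and (¬s → r) ∨ (s ∨ p) holds there. Either way (¬s → r) ∨ (s ∨ p) holds.

[⇐] This fails. Under s = F, r = T, p = F, the left side is false but the right side is true.

Not equivalent: only (⇒) holds.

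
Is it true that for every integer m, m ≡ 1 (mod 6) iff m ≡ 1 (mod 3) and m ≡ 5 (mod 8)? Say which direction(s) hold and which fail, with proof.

Not equivalent: only (⇐) holds.

Forward direction. This fails: m = 1 gives 1 ≡ 1 (mod 6) but 1 ≡ 1 (mod 8), so the conjunction on the right does not hold.

Converse. If m ≡ 1 (mod 3) and m ≡ 5 (mod 8), then by the Chinese remainder theorem m ≡ 13 (mod 24). Since 13 ≡ 1 (mod 6) and 6 ∣ 24, we get m ≡ 1 (mod 6).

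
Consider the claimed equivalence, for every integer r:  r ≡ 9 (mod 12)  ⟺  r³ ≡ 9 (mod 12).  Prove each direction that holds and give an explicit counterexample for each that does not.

Both directions hold; the statement is true.

(←) Suppose r³ ≡ 9 (mod 12). The only residue r in {0, …, 11} with r³ ≡ 9 (mod 12) is r = 9, so r ≡ 9 (mod 12).

(→) Suppose r ≡ 9 (mod 12). Write r = 12j + 9. Then (12j + 9)³ = 1728j³ + 3888j² + 2916j + 729 = 12(144j³ + 324j² + 243j + 60) + 9, so r³ ≡ 9 (mod 12).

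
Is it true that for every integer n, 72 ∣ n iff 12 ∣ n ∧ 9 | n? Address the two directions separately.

[⇒] If 72 ∣ n, write n = 72q. Since 72 = 6·12, n = 12·(6q), so 12 ∣ n; and since 72 = 8·9, n = 9·(8q), so 9 ∣ n.

[⇐] This fails: take n = 36. Both 12 ∣ 36 and 9 ∣ 36, yet 36 is not a multiple of 72 (since 36 = 0·72 + 36), so 72 ∤ 36.

The forward direction holds; the converse fails.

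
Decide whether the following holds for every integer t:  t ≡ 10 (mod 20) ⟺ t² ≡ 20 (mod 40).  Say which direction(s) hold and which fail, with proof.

(⇒) Suppose t ≡ 10 (mod 20). Working modulo 40, t ∈ {10, 30}; for each such r, r² ≡ 20 (mod 40).

(⇐) Conversely, the residues r modulo 40 with r² ≡ 20 (mod 40) are exactly {10, 30}, and each is ≡ 10 (mod 20).

Both directions hold.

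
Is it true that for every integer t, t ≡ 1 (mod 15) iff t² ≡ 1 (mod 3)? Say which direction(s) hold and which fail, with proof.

(⇒) Suppose t ≡ 1 (mod 15). Then t² ≡ 1² = 1 (mod 15), and since 3 ∣ 15, also t² ≡ 1 (mod 3).

(⇐) This fails: take t = 2. Then 2² = 4 ≡ 1 (mod 3), yet 2 ≡ 2 (mod 15), not 1.

Only the forward direction holds.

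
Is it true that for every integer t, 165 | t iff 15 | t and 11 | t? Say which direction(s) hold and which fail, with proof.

(⇒) If 165 ∣ t, write t = 165q. Since 165 = 11·15, t = 15·(11q), so 15 ∣ t; and since 165 = 15·11, t = 11·(15q), so 11 ∣ t.

(⇐) Suppose 15 ∣ t and 11 ∣ t. Any common multiple of 15 and 11 is a multiple of their lcm; here gcd(15, 11) = 1, so lcm(15, 11) = 15·11 = 165, so 165 ∣ t.

Both directions hold.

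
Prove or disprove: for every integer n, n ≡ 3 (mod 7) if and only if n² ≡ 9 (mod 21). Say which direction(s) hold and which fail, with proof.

Neither implication holds.

(→) This fails: take n = 10. Then 10 ≡ 3 (mod 7), but 10² = 100 ≡ 16 (mod 21), not 9.

(←) This fails: take n = 18. Then 18² = 324 ≡ 9 (mod 21), yet 18 ≡ 4 (mod 7), not 3.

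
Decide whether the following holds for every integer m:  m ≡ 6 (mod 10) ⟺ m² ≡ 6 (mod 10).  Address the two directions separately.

(⟹) Suppose m ≡ 6 (mod 10). Write m = 10j + 6. Then (10j + 6)² = 100j² + 120j + 36 = 10(10j² + 12j + 3) + 6, so m² ≡ 6 (mod 10).

(⟸) This fails: take m = 4. Then 4² = 16 ≡ 6 (mod 10), yet 4 ≡ 4 (mod 10), not 6.

(⇒) holds; (⇐) fails.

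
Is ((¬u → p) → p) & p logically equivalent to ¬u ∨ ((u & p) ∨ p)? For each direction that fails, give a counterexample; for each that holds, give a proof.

The forward direction holds; the converse fails.

Forward direction. Assume the antecedent. If p is true, ¬u ∨ ((u & p) ∨ p) reduces to true regardless of the other variables. If p is false, the antecedent cannot hold. Either way ¬u ∨ ((u & p) ∨ p) holds.

Converse. This fails. Under p = F, u = F, the left side is false but the right side is true.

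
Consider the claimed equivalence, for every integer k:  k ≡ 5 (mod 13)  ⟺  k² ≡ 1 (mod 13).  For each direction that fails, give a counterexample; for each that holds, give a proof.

(⟹) This fails: take k = 5. Then 5 ≡ 5 (mod 13), but 5² = 25 ≡ 12 (mod 13), not 1.

(⟸) This fails: take k = 1. Then 1² = 1 ≡ 1 (mod 13), yet 1 ≡ 1 (mod 13), not 5.

Both directions fail.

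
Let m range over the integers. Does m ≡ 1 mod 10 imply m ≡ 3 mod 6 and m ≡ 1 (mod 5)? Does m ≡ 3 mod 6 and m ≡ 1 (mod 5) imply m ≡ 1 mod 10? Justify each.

(→) This fails: m = 1 gives 1 ≡ 1 (mod 10) but 1 ≡ 1 (mod 6), so the conjunction on the right does not hold.

(←) Conversely, if m ≡ 3 (mod 6) and m ≡ 1 (mod 5), then by the Chinese remainder theorem m ≡ 21 (mod 30). Since 21 ≡ 1 (mod 10) and 10 ∣ 30, we get m ≡ 1 (mod 10).

Only the converse holds.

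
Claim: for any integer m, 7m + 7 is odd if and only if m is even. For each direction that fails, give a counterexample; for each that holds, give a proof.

(⟹) Suppose 7m + 7 is odd. Since 7 is odd, 7m and m have the same parity, so 7m + 7 ≡ m + 7 (mod 2). As 7 is odd, 7m + 7 is odd exactly when m is even. Thus m is even.

(⟸) Conversely, suppose m is even; write m = 2j. Then 7m + 7 = 7·(2j) + 7 = 2·7j + 7, which is odd.

Both directions hold.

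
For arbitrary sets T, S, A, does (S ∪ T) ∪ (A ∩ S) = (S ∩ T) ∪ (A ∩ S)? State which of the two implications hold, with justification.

Forward inclusion. This inclusion fails. Take T = {1}, S = ∅, A = ∅; then 1 ∈ (S ∪ T) ∪ (A ∩ S) but 1 ∉ (S ∩ T) ∪ (A ∩ S).

Reverse inclusion. Let x ∈ (S ∩ T) ∪ (A ∩ S). Then either x ∈ T ∩ S and x ∉ A; or x ∈ S ∩ A and x ∉ T; or x ∈ T ∩ S ∩ A. In each case x ∈ (S ∪ T) ∪ (A ∩ S), so (S ∩ T) ∪ (A ∩ S) ⊆ (S ∪ T) ∪ (A ∩ S).

The sets are not equal: only the reverse inclusion holds.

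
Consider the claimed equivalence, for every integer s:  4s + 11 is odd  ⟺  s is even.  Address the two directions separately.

(⟹) This fails: take s = 3. Then 4s + 11 = 23, which is odd, yet s = 3 is odd, not even.

(⟸) Suppose s is even. Since 4 is even, 4s is even for every s, so 4s + 11 has the same parity as 11, which is odd. Hence 4s + 11 is odd.

Only the converse holds.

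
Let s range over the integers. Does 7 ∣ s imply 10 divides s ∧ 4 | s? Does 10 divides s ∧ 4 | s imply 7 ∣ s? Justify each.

Neither implication holds.

Forward direction. This fails: take s = 7. Certainly 7 ∣ 7, but 10 ∤ 7.

Converse. This fails: take s = 20. Both 10 ∣ 20 and 4 ∣ 20, yet 20 is not a multiple of 7 (since 20 = 2·7 + 6), so 7 ∤ 20.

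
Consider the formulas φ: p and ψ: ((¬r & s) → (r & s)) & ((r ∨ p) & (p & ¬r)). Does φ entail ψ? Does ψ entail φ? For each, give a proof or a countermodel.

(⇒) fails; (⇐) holds.

Forward direction. This fails. Under p = T, r = T, s = F, the left side is true but the right side is false.

Converse. Assume the antecedent. If p is true, p reduces to true regardless of the other variables. If p is false, the antecedent cannot hold. Either way p holds.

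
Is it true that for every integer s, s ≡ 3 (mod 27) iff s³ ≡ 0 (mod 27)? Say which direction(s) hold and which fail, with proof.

Forward direction. Suppose s ≡ 3 (mod 27). Write s = 27j + 3. Then (27j + 3)³ = 19683j³ + 6561j² + 729j + 27 = 27(729j³ + 243j² + 27j + 1) + 0, so s³ ≡ 0 (mod 27).

Converse. This fails: take s = 0. Then 0³ = 0 ≡ 0 (mod 27), yet 0 ≡ 0 (mod 27), not 3.

The forward direction holds; the converse fails.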